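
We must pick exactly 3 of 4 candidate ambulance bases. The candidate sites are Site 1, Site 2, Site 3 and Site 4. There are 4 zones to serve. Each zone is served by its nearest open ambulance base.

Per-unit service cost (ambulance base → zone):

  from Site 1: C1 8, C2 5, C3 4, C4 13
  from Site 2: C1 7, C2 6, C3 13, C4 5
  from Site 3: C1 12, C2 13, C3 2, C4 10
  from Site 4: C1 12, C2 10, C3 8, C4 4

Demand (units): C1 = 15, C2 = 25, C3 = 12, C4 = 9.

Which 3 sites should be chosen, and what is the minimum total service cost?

With exactly 3 open, each zone uses its cheapest among the chosen.
{Site 1, Site 2, Site 3}: C1→Site 2 7·15=105, C2→Site 1 5·25=125, C3→Site 3 2·12=24, C4→Site 2 5·9=45. Service cost 299.
{Site 1, Site 3, Site 4}: service cost 305
{Site 1, Site 2, Site 4}: service cost 314
Among all 4 size-3 choices, {Site 1, Site 2, Site 3} is lowest.

Choose Site 1, Site 2 and Site 3; total service cost 299.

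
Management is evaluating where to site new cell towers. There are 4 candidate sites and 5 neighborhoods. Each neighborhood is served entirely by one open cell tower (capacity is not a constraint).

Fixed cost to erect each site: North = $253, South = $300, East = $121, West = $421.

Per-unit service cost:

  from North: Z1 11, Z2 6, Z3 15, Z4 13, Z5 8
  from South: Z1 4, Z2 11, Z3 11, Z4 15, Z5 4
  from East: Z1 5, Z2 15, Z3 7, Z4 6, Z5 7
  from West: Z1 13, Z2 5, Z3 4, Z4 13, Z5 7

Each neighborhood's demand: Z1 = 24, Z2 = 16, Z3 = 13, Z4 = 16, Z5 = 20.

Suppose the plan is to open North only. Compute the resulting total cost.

Each neighborhood is assigned to its cheapest site among the open ones.
{North}: Z1→North 11·24=264, Z2→North 6·16=96, Z3→North 15·13=195, Z4→North 13·16=208, Z5→North 8·20=160. Service 923; fixed 253; total 1176.

Total cost: 1176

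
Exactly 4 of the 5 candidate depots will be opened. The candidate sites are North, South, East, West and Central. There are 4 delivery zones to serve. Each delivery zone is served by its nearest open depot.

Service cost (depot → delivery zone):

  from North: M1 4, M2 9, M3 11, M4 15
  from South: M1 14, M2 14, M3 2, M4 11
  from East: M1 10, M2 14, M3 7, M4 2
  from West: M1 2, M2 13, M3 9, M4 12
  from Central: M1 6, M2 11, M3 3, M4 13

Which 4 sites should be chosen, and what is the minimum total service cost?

Choose North, South, East and West; total service cost 15.

With exactly 4 open, each delivery zone uses its cheapest among the chosen.
{North, South, East, West}: M1→West 2, M2→North 9, M3→South 2, M4→East 2. Service cost 15.
{North, East, West, Central}: service cost 16
{North, South, East, Central}: service cost 17
Among all 5 size-4 choices, {North, South, East, West} is lowest.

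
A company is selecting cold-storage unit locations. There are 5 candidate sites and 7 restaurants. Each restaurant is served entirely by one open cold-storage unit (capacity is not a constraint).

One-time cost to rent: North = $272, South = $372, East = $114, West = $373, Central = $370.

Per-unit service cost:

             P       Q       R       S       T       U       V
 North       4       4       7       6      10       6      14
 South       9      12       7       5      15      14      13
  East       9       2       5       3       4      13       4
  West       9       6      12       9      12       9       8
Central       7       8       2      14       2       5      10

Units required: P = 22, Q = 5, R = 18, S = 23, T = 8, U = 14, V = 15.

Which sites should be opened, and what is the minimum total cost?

Open East only; minimum total cost 755.

For any fixed open set, each restaurant goes to its cheapest open site; total = fixed + service.
{East}: P→East 9·22=198, Q→East 2·5=10, R→East 5·18=90, S→East 3·23=69, T→East 4·8=32, U→East 13·14=182, V→East 4·15=60. Service 641; fixed 114; total 755.
{North, East}: service 433 + fixed 386 = 819
{East, Central}: service 415 + fixed 484 = 899
{North, South, East, West, Central}: service 349 + fixed 1501 = 1850
No other subset beats 755.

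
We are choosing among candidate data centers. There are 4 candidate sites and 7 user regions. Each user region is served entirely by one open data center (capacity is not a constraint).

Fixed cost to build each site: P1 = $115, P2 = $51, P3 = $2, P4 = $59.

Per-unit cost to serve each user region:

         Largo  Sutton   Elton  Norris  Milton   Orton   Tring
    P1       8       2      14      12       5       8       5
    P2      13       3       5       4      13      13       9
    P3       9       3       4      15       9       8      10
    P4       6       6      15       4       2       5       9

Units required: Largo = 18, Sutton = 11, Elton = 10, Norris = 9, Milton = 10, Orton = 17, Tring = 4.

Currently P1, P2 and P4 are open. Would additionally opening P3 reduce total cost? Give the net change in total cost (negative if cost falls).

Yes — net change −8 (cost falls by 8).

Current service cost with {P1, P2, P4}: 341.
Adding P3: each user region re-picks its cheapest; new service cost 331, saving 10.
Extra fixed cost: 2. Net change = 2 − 10 = -8.
(Totals: 566 → 558.)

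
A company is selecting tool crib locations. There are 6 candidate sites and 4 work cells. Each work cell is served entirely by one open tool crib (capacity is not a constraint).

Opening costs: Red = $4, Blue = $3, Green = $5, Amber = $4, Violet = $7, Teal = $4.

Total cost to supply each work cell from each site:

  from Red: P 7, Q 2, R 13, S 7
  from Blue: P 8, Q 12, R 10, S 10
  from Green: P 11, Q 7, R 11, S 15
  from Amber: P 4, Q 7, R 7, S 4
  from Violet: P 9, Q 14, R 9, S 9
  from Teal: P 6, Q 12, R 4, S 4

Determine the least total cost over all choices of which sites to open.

For any fixed open set, each work cell goes to its cheapest open site; total = fixed + service.
{Red, Teal}: P→Teal 6, Q→Red 2, R→Teal 4, S→Teal 4. Service 16; fixed 8; total 24.
{Red, Amber}: P→Amber 4, Q→Red 2, R→Amber 7, S→Amber 4. Service 17; fixed 8; total 25.
{Red, Amber, Teal}: P→Amber 4, Q→Red 2, R→Teal 4, S→Amber 4. Service 14; fixed 12; total 26.
{Red, Blue, Green, Amber, Violet, Teal}: P→Amber 4, Q→Red 2, R→Teal 4, S→Amber 4. Service 14; fixed 27; total 41.
No other subset beats 24.

Minimum total cost: 24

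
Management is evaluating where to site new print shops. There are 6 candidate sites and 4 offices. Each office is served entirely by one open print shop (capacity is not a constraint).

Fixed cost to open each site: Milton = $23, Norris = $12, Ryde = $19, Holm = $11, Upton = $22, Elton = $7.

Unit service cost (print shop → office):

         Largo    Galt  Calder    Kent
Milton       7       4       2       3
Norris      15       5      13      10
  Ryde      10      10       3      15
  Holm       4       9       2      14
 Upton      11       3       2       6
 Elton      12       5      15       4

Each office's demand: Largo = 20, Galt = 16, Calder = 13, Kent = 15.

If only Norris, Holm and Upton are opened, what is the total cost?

Each office is assigned to its cheapest site among the open ones.
{Norris, Holm, Upton}: Largo→Holm 4·20=80, Galt→Upton 3·16=48, Calder→Holm 2·13=26, Kent→Upton 6·15=90. Service 244; fixed 45; total 289.

Total cost: 289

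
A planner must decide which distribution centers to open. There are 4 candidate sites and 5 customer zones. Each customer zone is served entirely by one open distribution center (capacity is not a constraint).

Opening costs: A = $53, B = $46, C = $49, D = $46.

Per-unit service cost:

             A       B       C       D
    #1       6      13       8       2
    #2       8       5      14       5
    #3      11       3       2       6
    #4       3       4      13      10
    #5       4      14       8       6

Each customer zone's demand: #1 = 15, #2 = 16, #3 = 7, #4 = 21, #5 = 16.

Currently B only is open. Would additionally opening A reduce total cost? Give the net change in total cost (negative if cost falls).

Current service cost with {B}: 604.
Adding A: each customer zone re-picks its cheapest; new service cost 318, saving 286.
Extra fixed cost: 53. Net change = 53 − 286 = -233.
(Totals: 650 → 417.)

Yes — net change −233 (cost falls by 233).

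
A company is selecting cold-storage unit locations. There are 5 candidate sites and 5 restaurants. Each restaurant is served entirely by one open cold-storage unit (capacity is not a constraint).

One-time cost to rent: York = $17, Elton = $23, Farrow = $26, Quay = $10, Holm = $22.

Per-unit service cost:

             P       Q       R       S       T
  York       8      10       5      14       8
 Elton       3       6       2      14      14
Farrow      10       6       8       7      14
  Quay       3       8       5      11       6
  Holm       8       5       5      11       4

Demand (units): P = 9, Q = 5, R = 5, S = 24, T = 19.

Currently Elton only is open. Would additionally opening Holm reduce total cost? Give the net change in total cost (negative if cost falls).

Yes — net change −245 (cost falls by 245).

Current service cost with {Elton}: 669.
Adding Holm: each restaurant re-picks its cheapest; new service cost 402, saving 267.
Extra fixed cost: 22. Net change = 22 − 267 = -245.
(Totals: 692 → 447.)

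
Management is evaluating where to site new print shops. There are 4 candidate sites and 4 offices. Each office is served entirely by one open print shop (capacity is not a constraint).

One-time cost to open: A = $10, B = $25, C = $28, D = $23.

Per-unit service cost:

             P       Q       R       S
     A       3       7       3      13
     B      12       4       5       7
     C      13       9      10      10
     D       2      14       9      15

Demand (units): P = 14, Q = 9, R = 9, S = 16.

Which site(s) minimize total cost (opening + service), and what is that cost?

Open A and B; minimum total cost 252.

For any fixed open set, each office goes to its cheapest open site; total = fixed + service.
{A, B}: P→A 3·14=42, Q→B 4·9=36, R→A 3·9=27, S→B 7·16=112. Service 217; fixed 35; total 252.
{A, B, D}: service 203 + fixed 58 = 261
{B, D}: P→D 2·14=28, Q→B 4·9=36, R→B 5·9=45, S→B 7·16=112. Service 221; fixed 48; total 269.
{A, B, C, D}: service 203 + fixed 86 = 289
No other subset beats 252.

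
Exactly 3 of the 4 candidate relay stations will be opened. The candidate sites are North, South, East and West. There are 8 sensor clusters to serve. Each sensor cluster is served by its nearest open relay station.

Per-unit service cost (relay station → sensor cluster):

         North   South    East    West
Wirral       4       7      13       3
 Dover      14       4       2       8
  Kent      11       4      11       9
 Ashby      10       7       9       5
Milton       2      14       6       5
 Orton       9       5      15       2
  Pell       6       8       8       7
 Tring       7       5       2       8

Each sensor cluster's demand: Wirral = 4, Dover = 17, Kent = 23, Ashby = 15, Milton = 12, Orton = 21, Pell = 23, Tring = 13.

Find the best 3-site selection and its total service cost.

With exactly 3 open, each sensor cluster uses its cheapest among the chosen.
{South, East, West}: Wirral→West 3·4=12, Dover→East 2·17=34, Kent→South 4·23=92, Ashby→West 5·15=75, Milton→West 5·12=60, Orton→West 2·21=42, Pell→West 7·23=161, Tring→East 2·13=26. Service cost 502.
{North, South, West}: service cost 516
{North, South, East}: service cost 540
Among all 4 size-3 choices, {South, East, West} is lowest.

Choose South, East and West; total service cost 502.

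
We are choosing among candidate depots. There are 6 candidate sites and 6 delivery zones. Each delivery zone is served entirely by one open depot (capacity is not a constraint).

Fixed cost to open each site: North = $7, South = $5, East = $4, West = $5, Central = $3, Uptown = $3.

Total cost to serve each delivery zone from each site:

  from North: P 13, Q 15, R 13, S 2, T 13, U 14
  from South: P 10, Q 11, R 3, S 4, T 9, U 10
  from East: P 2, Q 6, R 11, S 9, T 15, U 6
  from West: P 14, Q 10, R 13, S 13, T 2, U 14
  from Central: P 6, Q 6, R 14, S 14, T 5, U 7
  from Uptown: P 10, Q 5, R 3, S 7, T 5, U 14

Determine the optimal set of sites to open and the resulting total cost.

Open East and Uptown; minimum total cost 35.

For any fixed open set, each delivery zone goes to its cheapest open site; total = fixed + service.
{East, Uptown}: P→East 2, Q→Uptown 5, R→Uptown 3, S→Uptown 7, T→Uptown 5, U→East 6. Service 28; fixed 7; total 35.
{North, East, Uptown}: P→East 2, Q→Uptown 5, R→Uptown 3, S→North 2, T→Uptown 5, U→East 6. Service 23; fixed 14; total 37.
{South, East, West}: P→East 2, Q→East 6, R→South 3, S→South 4, T→West 2, U→East 6. Service 23; fixed 14; total 37.
{North, South, East, West, Central, Uptown}: service 20 + fixed 27 = 47
No other subset beats 35.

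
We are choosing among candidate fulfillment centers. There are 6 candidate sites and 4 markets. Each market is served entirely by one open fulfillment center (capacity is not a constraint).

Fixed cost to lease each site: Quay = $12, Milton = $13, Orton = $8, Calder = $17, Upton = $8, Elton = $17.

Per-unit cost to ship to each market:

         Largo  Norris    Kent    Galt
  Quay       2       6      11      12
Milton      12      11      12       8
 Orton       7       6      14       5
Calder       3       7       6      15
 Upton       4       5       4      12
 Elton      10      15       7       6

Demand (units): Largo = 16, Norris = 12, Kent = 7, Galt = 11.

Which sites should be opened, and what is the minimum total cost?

Open Quay, Orton and Upton; minimum total cost 203.

For any fixed open set, each market goes to its cheapest open site; total = fixed + service.
{Quay, Orton, Upton}: Largo→Quay 2·16=32, Norris→Upton 5·12=60, Kent→Upton 4·7=28, Galt→Orton 5·11=55. Service 175; fixed 28; total 203.
{Quay, Milton, Orton, Upton}: service 175 + fixed 41 = 216
{Quay, Orton, Calder, Upton}: service 175 + fixed 45 = 220
{Quay, Milton, Orton, Calder, Upton, Elton}: Largo→Quay 2·16=32, Norris→Upton 5·12=60, Kent→Upton 4·7=28, Galt→Orton 5·11=55. Service 175; fixed 75; total 250.
No other subset beats 203.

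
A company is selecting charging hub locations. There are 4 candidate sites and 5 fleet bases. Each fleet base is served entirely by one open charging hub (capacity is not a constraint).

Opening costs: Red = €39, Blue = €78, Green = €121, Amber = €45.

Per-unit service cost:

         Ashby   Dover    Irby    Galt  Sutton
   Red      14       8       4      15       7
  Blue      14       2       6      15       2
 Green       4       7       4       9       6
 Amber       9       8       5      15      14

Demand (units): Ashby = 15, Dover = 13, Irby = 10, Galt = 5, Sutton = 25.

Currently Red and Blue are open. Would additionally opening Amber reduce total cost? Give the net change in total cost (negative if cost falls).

Yes — net change −30 (cost falls by 30).

Current service cost with {Red, Blue}: 401.
Adding Amber: each fleet base re-picks its cheapest; new service cost 326, saving 75.
Extra fixed cost: 45. Net change = 45 − 75 = -30.
(Totals: 518 → 488.)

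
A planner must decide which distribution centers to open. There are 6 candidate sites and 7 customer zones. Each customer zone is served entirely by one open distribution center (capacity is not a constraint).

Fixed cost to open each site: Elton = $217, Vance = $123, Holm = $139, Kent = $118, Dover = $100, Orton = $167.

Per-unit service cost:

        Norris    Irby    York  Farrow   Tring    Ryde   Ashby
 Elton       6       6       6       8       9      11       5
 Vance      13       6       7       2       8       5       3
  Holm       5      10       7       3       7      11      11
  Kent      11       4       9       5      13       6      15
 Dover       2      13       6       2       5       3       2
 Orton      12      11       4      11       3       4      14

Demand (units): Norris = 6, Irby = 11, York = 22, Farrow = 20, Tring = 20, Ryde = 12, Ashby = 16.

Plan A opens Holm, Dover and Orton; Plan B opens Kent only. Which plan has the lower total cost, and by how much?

Plan A: {Holm, Dover, Orton}: Norris→Dover 2·6=12, Irby→Holm 10·11=110, York→Orton 4·22=88, Farrow→Dover 2·20=40, Tring→Orton 3·20=60, Ryde→Dover 3·12=36, Ashby→Dover 2·16=32. Service 378; fixed 406; total 784.
Plan B: {Kent}: Norris→Kent 11·6=66, Irby→Kent 4·11=44, York→Kent 9·22=198, Farrow→Kent 5·20=100, Tring→Kent 13·20=260, Ryde→Kent 6·12=72, Ashby→Kent 15·16=240. Service 980; fixed 118; total 1098.
Difference: |784 − 1098| = 314.

Plan A is cheaper by 314.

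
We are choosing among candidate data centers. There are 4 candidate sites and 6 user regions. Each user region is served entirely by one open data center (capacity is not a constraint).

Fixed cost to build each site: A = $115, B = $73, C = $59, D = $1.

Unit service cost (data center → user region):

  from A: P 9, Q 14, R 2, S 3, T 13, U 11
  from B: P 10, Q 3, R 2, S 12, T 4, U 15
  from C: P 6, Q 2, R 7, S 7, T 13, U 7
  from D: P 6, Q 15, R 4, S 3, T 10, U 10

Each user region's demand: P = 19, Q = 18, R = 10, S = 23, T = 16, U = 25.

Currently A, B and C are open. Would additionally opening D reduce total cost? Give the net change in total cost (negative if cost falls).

Current service cost with {A, B, C}: 478.
Adding D: each user region re-picks its cheapest; new service cost 478, saving 0.
Extra fixed cost: 1. Net change = 1 − 0 = 1.
(Totals: 725 → 726.)

No — net change +1 (cost rises by 1).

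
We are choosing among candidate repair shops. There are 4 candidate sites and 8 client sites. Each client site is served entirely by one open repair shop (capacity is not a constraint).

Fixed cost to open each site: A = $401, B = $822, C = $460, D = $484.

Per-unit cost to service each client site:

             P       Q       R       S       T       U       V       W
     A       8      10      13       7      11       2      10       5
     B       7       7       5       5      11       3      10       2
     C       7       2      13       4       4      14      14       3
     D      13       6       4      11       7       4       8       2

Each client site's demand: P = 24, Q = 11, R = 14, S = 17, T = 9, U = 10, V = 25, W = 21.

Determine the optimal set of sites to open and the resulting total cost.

Open D only; minimum total cost 1450.

For any fixed open set, each client site goes to its cheapest open site; total = fixed + service.
{D}: P→D 13·24=312, Q→D 6·11=66, R→D 4·14=56, S→D 11·17=187, T→D 7·9=63, U→D 4·10=40, V→D 8·25=200, W→D 2·21=42. Service 966; fixed 484; total 1450.
{A}: service 1077 + fixed 401 = 1478
{C}: service 1029 + fixed 460 = 1489
{A, B, C, D}: service 612 + fixed 2167 = 2779
(All 15 nonempty subsets were checked; D only is lowest.)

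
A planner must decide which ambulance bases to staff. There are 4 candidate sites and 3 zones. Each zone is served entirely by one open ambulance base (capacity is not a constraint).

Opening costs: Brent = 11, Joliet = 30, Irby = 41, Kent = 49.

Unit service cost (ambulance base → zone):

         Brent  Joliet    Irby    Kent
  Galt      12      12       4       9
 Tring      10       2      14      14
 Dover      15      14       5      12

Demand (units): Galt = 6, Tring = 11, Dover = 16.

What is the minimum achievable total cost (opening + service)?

Minimum total cost: 197

For any fixed open set, each zone goes to its cheapest open site; total = fixed + service.
{Joliet, Irby}: Galt→Irby 4·6=24, Tring→Joliet 2·11=22, Dover→Irby 5·16=80. Service 126; fixed 71; total 197.
{Brent, Joliet, Irby}: service 126 + fixed 82 = 208
{Joliet, Irby, Kent}: Galt→Irby 4·6=24, Tring→Joliet 2·11=22, Dover→Irby 5·16=80. Service 126; fixed 120; total 246.
{Brent, Joliet, Irby, Kent}: service 126 + fixed 131 = 257
(All 15 nonempty subsets were checked; Joliet and Irby is lowest.)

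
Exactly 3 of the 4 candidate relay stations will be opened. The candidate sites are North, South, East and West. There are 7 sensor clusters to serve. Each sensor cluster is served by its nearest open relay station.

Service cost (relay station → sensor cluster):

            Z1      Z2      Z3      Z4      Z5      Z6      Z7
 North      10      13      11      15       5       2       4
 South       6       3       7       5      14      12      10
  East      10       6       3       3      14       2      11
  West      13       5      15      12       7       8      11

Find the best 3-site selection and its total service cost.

With exactly 3 open, each sensor cluster uses its cheapest among the chosen.
{North, South, East}: Z1→South 6, Z2→South 3, Z3→East 3, Z4→East 3, Z5→North 5, Z6→North 2, Z7→North 4. Service cost 26.
{North, South, West}: service cost 32
{North, East, West}: service cost 32
Among all 4 size-3 choices, {North, South, East} is lowest.

Choose North, South and East; total service cost 26.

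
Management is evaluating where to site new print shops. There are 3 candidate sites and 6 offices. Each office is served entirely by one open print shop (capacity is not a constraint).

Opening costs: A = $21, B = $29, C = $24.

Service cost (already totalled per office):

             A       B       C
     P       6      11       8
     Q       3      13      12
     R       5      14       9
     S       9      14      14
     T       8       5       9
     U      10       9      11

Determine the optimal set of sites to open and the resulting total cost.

Open A only; minimum total cost 62.

For any fixed open set, each office goes to its cheapest open site; total = fixed + service.
{A}: P→A 6, Q→A 3, R→A 5, S→A 9, T→A 8, U→A 10. Service 41; fixed 21; total 62.
{A, C}: P→A 6, Q→A 3, R→A 5, S→A 9, T→A 8, U→A 10. Service 41; fixed 45; total 86.
{A, B}: service 37 + fixed 50 = 87
{A, B, C}: P→A 6, Q→A 3, R→A 5, S→A 9, T→B 5, U→B 9. Service 37; fixed 74; total 111.
No other subset beats 62.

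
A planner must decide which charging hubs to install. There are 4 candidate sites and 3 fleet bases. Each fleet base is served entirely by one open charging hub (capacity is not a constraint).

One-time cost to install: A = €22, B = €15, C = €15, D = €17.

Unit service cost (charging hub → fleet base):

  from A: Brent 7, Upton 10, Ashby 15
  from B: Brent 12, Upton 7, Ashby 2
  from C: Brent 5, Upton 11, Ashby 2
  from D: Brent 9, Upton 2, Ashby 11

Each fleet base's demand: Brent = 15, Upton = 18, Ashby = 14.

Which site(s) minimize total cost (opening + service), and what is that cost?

For any fixed open set, each fleet base goes to its cheapest open site; total = fixed + service.
{C, D}: Brent→C 5·15=75, Upton→D 2·18=36, Ashby→C 2·14=28. Service 139; fixed 32; total 171.
{B, C, D}: Brent→C 5·15=75, Upton→D 2·18=36, Ashby→B 2·14=28. Service 139; fixed 47; total 186.
{A, C, D}: service 139 + fixed 54 = 193
{A, B, C, D}: Brent→C 5·15=75, Upton→D 2·18=36, Ashby→B 2·14=28. Service 139; fixed 69; total 208.
(All 15 nonempty subsets were checked; C and D is lowest.)

Open C and D; minimum total cost 171.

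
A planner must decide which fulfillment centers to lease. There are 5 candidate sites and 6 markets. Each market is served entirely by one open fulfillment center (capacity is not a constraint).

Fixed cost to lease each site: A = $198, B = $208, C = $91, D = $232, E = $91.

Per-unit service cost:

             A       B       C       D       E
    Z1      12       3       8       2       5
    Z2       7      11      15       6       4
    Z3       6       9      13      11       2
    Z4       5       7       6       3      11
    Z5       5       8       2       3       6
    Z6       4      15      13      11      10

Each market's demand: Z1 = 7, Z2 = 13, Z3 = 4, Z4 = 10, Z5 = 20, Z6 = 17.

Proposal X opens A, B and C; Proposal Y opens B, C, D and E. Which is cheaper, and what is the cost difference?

Proposal X: {A, B, C}: Z1→B 3·7=21, Z2→A 7·13=91, Z3→A 6·4=24, Z4→A 5·10=50, Z5→C 2·20=40, Z6→A 4·17=68. Service 294; fixed 497; total 791.
Proposal Y: {B, C, D, E}: Z1→D 2·7=14, Z2→E 4·13=52, Z3→E 2·4=8, Z4→D 3·10=30, Z5→C 2·20=40, Z6→E 10·17=170. Service 314; fixed 622; total 936.
Difference: |791 − 936| = 145.

Proposal X is cheaper by 145.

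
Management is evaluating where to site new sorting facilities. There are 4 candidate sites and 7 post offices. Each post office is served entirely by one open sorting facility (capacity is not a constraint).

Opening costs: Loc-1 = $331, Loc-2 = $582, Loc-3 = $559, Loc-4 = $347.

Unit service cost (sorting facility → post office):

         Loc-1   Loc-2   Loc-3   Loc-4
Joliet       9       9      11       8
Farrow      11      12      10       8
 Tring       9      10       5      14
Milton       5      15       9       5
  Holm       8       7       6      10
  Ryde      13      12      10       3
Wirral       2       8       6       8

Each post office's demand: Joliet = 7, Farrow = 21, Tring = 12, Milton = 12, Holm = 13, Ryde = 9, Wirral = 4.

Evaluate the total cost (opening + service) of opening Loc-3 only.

Total cost: 1206

Each post office is assigned to its cheapest site among the open ones.
{Loc-3}: Joliet→Loc-3 11·7=77, Farrow→Loc-3 10·21=210, Tring→Loc-3 5·12=60, Milton→Loc-3 9·12=108, Holm→Loc-3 6·13=78, Ryde→Loc-3 10·9=90, Wirral→Loc-3 6·4=24. Service 647; fixed 559; total 1206.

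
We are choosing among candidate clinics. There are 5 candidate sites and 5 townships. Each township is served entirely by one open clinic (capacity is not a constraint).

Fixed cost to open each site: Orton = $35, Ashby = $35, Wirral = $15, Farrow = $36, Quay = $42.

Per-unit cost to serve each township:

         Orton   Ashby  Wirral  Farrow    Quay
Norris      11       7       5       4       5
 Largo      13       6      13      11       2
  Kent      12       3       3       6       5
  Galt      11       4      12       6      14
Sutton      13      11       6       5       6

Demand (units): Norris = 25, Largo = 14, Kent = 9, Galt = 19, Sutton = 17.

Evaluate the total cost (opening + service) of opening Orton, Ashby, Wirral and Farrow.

Total cost: 493

Each township is assigned to its cheapest site among the open ones.
{Orton, Ashby, Wirral, Farrow}: Norris→Farrow 4·25=100, Largo→Ashby 6·14=84, Kent→Ashby 3·9=27, Galt→Ashby 4·19=76, Sutton→Farrow 5·17=85. Service 372; fixed 121; total 493.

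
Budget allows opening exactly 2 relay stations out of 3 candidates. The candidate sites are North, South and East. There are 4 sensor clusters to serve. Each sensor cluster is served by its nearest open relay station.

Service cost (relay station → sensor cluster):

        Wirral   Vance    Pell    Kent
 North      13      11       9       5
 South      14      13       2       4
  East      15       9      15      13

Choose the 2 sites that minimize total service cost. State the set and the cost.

With exactly 2 open, each sensor cluster uses its cheapest among the chosen.
{South, East}: Wirral→South 14, Vance→East 9, Pell→South 2, Kent→South 4. Service cost 29.
{North, South}: service cost 30
{North, East}: service cost 36
Among all 3 size-2 choices, {South, East} is lowest.

Choose South and East; total service cost 29.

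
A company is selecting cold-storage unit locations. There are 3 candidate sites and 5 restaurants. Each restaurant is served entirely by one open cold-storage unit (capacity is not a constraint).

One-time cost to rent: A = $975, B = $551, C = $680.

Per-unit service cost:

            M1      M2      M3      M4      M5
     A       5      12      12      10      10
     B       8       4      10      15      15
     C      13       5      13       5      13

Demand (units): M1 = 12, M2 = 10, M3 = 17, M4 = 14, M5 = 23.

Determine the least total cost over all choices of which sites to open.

For any fixed open set, each restaurant goes to its cheapest open site; total = fixed + service.
{B}: M1→B 8·12=96, M2→B 4·10=40, M3→B 10·17=170, M4→B 15·14=210, M5→B 15·23=345. Service 861; fixed 551; total 1412.
{C}: service 796 + fixed 680 = 1476
{A}: M1→A 5·12=60, M2→A 12·10=120, M3→A 12·17=204, M4→A 10·14=140, M5→A 10·23=230. Service 754; fixed 975; total 1729.
{A, B, C}: M1→A 5·12=60, M2→B 4·10=40, M3→B 10·17=170, M4→C 5·14=70, M5→A 10·23=230. Service 570; fixed 2206; total 2776.
No other subset beats 1412.

Minimum total cost: 1412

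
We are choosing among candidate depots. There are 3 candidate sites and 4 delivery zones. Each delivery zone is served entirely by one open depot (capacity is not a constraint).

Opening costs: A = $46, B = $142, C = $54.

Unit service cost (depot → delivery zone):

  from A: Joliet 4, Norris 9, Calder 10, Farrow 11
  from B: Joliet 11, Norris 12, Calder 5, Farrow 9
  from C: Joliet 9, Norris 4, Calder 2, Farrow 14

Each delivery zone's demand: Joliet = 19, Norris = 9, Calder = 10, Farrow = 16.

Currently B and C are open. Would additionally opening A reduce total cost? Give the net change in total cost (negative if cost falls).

Yes — net change −49 (cost falls by 49).

Current service cost with {B, C}: 371.
Adding A: each delivery zone re-picks its cheapest; new service cost 276, saving 95.
Extra fixed cost: 46. Net change = 46 − 95 = -49.
(Totals: 567 → 518.)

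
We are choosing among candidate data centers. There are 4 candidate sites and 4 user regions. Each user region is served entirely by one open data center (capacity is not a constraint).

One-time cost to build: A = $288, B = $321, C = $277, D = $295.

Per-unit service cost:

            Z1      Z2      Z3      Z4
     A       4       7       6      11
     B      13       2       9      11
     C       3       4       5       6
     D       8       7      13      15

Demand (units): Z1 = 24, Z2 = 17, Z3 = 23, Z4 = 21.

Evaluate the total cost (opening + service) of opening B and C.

Total cost: 945

Each user region is assigned to its cheapest site among the open ones.
{B, C}: Z1→C 3·24=72, Z2→B 2·17=34, Z3→C 5·23=115, Z4→C 6·21=126. Service 347; fixed 598; total 945.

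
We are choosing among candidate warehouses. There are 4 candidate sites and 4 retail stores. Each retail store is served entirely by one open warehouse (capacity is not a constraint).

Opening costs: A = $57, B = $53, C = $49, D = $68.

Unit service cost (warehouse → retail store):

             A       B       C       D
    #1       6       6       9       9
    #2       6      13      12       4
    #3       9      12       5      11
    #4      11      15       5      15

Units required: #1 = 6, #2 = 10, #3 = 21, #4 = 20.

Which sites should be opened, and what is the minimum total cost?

Open A and C; minimum total cost 407.

For any fixed open set, each retail store goes to its cheapest open site; total = fixed + service.
{A, C}: #1→A 6·6=36, #2→A 6·10=60, #3→C 5·21=105, #4→C 5·20=100. Service 301; fixed 106; total 407.
{C, D}: #1→C 9·6=54, #2→D 4·10=40, #3→C 5·21=105, #4→C 5·20=100. Service 299; fixed 117; total 416.
{C}: #1→C 9·6=54, #2→C 12·10=120, #3→C 5·21=105, #4→C 5·20=100. Service 379; fixed 49; total 428.
{A, B, C, D}: #1→A 6·6=36, #2→D 4·10=40, #3→C 5·21=105, #4→C 5·20=100. Service 281; fixed 227; total 508.
(All 15 nonempty subsets were checked; A and C is lowest.)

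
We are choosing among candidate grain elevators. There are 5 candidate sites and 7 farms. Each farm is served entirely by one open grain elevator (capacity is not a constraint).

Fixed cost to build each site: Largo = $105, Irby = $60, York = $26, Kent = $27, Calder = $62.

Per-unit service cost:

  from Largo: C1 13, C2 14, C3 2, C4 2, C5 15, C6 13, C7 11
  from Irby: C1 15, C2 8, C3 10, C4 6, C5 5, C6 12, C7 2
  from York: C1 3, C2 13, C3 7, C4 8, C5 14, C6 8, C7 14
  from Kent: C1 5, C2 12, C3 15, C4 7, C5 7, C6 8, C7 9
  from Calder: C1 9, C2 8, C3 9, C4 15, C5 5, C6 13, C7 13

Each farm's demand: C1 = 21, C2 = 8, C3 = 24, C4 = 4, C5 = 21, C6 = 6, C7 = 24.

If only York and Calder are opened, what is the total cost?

Total cost: 880

Each farm is assigned to its cheapest site among the open ones.
{York, Calder}: C1→York 3·21=63, C2→Calder 8·8=64, C3→York 7·24=168, C4→York 8·4=32, C5→Calder 5·21=105, C6→York 8·6=48, C7→Calder 13·24=312. Service 792; fixed 88; total 880.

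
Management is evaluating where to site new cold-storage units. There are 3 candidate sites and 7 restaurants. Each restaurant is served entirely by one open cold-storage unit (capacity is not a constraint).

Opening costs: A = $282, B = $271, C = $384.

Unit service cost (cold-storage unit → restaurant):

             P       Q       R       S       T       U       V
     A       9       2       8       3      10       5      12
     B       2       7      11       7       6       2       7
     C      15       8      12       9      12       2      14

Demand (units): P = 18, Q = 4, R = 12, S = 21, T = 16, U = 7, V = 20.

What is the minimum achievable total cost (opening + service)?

For any fixed open set, each restaurant goes to its cheapest open site; total = fixed + service.
{B}: P→B 2·18=36, Q→B 7·4=28, R→B 11·12=132, S→B 7·21=147, T→B 6·16=96, U→B 2·7=14, V→B 7·20=140. Service 593; fixed 271; total 864.
{A, B}: service 453 + fixed 553 = 1006
{A}: service 764 + fixed 282 = 1046
{A, B, C}: service 453 + fixed 937 = 1390
No other subset beats 864.

Minimum total cost: 864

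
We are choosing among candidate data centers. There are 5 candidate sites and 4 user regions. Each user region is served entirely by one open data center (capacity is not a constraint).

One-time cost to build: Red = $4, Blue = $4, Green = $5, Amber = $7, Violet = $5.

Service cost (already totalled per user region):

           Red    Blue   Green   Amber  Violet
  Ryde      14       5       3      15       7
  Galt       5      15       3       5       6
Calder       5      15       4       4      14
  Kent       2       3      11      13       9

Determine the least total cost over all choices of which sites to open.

For any fixed open set, each user region goes to its cheapest open site; total = fixed + service.
{Red, Green}: Ryde→Green 3, Galt→Green 3, Calder→Green 4, Kent→Red 2. Service 12; fixed 9; total 21.
{Blue, Green}: Ryde→Green 3, Galt→Green 3, Calder→Green 4, Kent→Blue 3. Service 13; fixed 9; total 22.
{Red, Blue}: Ryde→Blue 5, Galt→Red 5, Calder→Red 5, Kent→Red 2. Service 17; fixed 8; total 25.
{Red, Blue, Green, Amber, Violet}: Ryde→Green 3, Galt→Green 3, Calder→Green 4, Kent→Red 2. Service 12; fixed 25; total 37.
No other subset beats 21.

Minimum total cost: 21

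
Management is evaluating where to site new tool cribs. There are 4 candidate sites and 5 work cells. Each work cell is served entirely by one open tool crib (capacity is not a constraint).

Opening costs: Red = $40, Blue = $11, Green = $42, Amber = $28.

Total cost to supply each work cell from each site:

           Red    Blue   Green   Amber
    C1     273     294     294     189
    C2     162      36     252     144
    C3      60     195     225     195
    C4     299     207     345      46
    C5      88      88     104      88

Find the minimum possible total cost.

For any fixed open set, each work cell goes to its cheapest open site; total = fixed + service.
{Red, Blue, Amber}: C1→Amber 189, C2→Blue 36, C3→Red 60, C4→Amber 46, C5→Red 88. Service 419; fixed 79; total 498.
{Red, Blue, Green, Amber}: C1→Amber 189, C2→Blue 36, C3→Red 60, C4→Amber 46, C5→Red 88. Service 419; fixed 121; total 540.
{Blue, Amber}: service 554 + fixed 39 = 593
{Blue}: service 820 + fixed 11 = 831
No other subset beats 498.

Minimum total cost: 498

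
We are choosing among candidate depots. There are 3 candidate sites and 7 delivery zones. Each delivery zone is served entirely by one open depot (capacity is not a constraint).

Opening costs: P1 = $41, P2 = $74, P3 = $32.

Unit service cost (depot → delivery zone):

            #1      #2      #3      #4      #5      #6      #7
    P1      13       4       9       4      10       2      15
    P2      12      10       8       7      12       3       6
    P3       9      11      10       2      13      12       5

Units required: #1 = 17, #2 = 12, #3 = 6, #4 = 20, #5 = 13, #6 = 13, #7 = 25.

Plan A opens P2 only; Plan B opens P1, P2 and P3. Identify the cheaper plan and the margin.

Plan B is cheaper by 214.

Plan A: {P2}: #1→P2 12·17=204, #2→P2 10·12=120, #3→P2 8·6=48, #4→P2 7·20=140, #5→P2 12·13=156, #6→P2 3·13=39, #7→P2 6·25=150. Service 857; fixed 74; total 931.
Plan B: {P1, P2, P3}: #1→P3 9·17=153, #2→P1 4·12=48, #3→P2 8·6=48, #4→P3 2·20=40, #5→P1 10·13=130, #6→P1 2·13=26, #7→P3 5·25=125. Service 570; fixed 147; total 717.
Difference: |931 − 717| = 214.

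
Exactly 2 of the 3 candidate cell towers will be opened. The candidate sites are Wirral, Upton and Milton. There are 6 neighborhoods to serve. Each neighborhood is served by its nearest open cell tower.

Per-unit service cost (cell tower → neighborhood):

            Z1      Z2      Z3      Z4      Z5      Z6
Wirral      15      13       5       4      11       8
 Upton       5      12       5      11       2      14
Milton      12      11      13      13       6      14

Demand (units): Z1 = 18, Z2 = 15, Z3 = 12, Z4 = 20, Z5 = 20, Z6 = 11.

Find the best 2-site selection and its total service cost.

With exactly 2 open, each neighborhood uses its cheapest among the chosen.
{Wirral, Upton}: Z1→Upton 5·18=90, Z2→Upton 12·15=180, Z3→Wirral 5·12=60, Z4→Wirral 4·20=80, Z5→Upton 2·20=40, Z6→Wirral 8·11=88. Service cost 538.
{Wirral, Milton}: service cost 729
{Upton, Milton}: service cost 729
Among all 3 size-2 choices, {Wirral, Upton} is lowest.

Choose Wirral and Upton; total service cost 538.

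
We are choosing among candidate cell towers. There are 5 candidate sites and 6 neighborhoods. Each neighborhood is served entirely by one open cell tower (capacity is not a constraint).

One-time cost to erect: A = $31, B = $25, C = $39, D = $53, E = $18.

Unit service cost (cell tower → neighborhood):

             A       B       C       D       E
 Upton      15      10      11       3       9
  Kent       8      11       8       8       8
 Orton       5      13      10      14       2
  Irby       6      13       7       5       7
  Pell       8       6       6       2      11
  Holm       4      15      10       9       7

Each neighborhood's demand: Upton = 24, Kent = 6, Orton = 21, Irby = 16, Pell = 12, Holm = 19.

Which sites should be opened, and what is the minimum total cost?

Open A, D and E; minimum total cost 444.

For any fixed open set, each neighborhood goes to its cheapest open site; total = fixed + service.
{A, D, E}: Upton→D 3·24=72, Kent→A 8·6=48, Orton→E 2·21=42, Irby→D 5·16=80, Pell→D 2·12=24, Holm→A 4·19=76. Service 342; fixed 102; total 444.
{A, B, D, E}: Upton→D 3·24=72, Kent→A 8·6=48, Orton→E 2·21=42, Irby→D 5·16=80, Pell→D 2·12=24, Holm→A 4·19=76. Service 342; fixed 127; total 469.
{D, E}: service 399 + fixed 71 = 470
{A, B, C, D, E}: service 342 + fixed 166 = 508
No other subset beats 444.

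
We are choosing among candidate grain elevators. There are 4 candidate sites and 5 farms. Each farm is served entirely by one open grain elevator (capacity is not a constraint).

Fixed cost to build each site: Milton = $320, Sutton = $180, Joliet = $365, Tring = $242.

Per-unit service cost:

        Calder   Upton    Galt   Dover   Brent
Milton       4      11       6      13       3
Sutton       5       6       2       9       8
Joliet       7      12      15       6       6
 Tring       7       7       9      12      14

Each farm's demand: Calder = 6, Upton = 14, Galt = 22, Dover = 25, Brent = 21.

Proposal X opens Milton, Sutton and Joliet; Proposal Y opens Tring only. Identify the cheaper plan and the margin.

Proposal Y is cheaper by 56.

Proposal X: {Milton, Sutton, Joliet}: Calder→Milton 4·6=24, Upton→Sutton 6·14=84, Galt→Sutton 2·22=44, Dover→Joliet 6·25=150, Brent→Milton 3·21=63. Service 365; fixed 865; total 1230.
Proposal Y: {Tring}: Calder→Tring 7·6=42, Upton→Tring 7·14=98, Galt→Tring 9·22=198, Dover→Tring 12·25=300, Brent→Tring 14·21=294. Service 932; fixed 242; total 1174.
Difference: |1230 − 1174| = 56.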